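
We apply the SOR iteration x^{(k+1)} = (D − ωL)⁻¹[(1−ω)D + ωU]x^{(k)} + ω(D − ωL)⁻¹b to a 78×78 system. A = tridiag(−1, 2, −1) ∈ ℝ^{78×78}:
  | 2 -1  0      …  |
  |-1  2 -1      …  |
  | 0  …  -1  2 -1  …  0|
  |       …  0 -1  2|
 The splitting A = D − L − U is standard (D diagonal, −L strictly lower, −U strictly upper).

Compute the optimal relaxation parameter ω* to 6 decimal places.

[ρ_J] n=78: ρ(B_J) = cos(π/(n+1)) = cos(π/79) = 0.999209.
root = sin(π/79) = 0.0397565  (since 1−cos² = sin²).
[ω*] 2 ÷ (1 + 0.0397565) = 2 ÷ 1.0397565 = 1.923527.
ρ_SOR = ω* − 1 = 1.923527 − 1 = 0.923527.

ω* = 1.923527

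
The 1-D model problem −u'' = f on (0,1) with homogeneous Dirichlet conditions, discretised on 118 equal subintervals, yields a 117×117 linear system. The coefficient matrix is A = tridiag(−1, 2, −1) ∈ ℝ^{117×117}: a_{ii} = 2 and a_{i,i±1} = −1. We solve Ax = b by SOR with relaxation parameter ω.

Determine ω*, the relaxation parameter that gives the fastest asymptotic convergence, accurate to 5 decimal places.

ω* = 1.94814

spectrum of D⁻¹(L+U) = {cos(kπ/118) : 1≤k≤117}; ρ_J = cos(π/118) = 0.99965.
√(1−ρ_J²) simplifies to sin(π/118) = 0.026621.
ω* = 2/(1+0.026621) = 1.94814
[ρ_SOR] ω* − 1 = 0.94814.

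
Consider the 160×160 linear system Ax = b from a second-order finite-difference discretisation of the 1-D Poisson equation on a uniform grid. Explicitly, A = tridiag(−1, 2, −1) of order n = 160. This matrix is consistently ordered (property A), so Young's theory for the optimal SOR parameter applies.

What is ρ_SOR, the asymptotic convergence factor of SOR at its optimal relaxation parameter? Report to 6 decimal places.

ρ_J = max_k |cos(kπ/161)| = cos(π/161) = 0.999810
√(1 − cos²(π/161)) = sin(π/161) ≈ 0.0195118.
Young: ω* = 2/(1+√(1−ρ_J²)) = 2/(1+0.0195118) = 2/1.0195118 = 1.961723.
[ρ_SOR] ω* − 1 = 0.961723.

ρ_SOR = 0.961723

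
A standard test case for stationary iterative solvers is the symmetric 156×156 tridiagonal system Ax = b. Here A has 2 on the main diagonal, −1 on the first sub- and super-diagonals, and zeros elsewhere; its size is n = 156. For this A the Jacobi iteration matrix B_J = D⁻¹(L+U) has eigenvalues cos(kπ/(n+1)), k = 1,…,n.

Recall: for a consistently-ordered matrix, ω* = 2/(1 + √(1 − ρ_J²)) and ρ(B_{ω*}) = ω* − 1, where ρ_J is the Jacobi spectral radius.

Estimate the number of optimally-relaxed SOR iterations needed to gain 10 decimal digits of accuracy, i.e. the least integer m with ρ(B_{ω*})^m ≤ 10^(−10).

m = 576

[ρ_J] n=156: ρ(B_J) = cos(π/(n+1)) = cos(π/157) = 0.9997998.
1 − cos²(π/157) = sin²(π/157) ⇒ √(1−ρ_J²) = sin(π/157) = 0.0200088.
Then 2/(1+√(1−ρ_J²)) = 2/(1+0.0200088); ω* = 2/1.0200088 = 1.9607674.
ρ_SOR = ω* − 1 ≈ 0.9607674.
(0.9607674)^m ≤ 10^{−10}  ⇒  m·ln(0.9607674) ≤ −10·ln10  ⇒  m ≥ 575.318  ⇒  m = 576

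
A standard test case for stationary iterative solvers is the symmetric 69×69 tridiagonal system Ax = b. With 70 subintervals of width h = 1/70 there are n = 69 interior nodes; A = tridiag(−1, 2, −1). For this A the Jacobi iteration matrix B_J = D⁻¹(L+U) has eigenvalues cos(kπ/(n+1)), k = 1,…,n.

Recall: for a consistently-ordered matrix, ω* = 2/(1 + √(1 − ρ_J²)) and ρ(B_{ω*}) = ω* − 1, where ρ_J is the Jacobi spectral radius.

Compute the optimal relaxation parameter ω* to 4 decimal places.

n=69: λ(B_J) = 1 − λ(A)/2 = cos(kπ/70); k=1 gives ρ_J = 0.9990.
√(1 − cos²(π/70)) = sin(π/70) ≈ 0.04486.
Young: ω* = 2/(1+√(1−ρ_J²)) = 2/(1+0.04486) = 2/1.04486 = 1.9141.
ρ_SOR = ω* − 1 = 1.9141 − 1 = 0.9141.

ω* = 1.9141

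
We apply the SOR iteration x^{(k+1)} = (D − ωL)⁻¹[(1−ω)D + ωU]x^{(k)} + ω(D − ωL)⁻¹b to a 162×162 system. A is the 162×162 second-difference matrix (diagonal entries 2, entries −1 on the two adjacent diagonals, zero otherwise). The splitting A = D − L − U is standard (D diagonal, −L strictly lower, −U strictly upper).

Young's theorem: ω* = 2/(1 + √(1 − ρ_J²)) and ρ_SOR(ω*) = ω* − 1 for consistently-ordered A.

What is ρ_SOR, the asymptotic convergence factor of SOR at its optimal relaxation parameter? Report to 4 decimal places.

ρ_SOR = 0.9622

spectrum of D⁻¹(L+U) = {cos(kπ/163) : 1≤k≤162}; ρ_J = cos(π/163) = 0.9998.
root = sin(π/163) = 0.01927  (since 1−cos² = sin²).
ω* = 2 / (1 + 0.01927) = 2 / 1.01927 ≈ 1.9622.
and ρ(B_{ω*}) = 1.9622 − 1 = 0.9622.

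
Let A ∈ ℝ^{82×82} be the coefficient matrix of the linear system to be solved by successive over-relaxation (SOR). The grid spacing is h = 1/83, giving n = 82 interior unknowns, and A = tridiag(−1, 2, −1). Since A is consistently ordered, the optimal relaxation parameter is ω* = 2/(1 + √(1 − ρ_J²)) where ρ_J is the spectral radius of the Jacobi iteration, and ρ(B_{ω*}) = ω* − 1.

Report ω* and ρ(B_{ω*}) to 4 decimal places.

spectrum of D⁻¹(L+U) = {cos(kπ/83) : 1≤k≤82}; ρ_J = cos(π/83) = 0.9993.
1 − cos²(π/83) = sin²(π/83) ⇒ √(1−ρ_J²) = sin(π/83) = 0.03784.
ω* = 2 / (1 + 0.03784) = 2 / 1.03784 ≈ 1.9271.
ρ(B_{ω*}) = ω*−1 = 0.9271

ω* = 1.9271, ρ_SOR = 0.9271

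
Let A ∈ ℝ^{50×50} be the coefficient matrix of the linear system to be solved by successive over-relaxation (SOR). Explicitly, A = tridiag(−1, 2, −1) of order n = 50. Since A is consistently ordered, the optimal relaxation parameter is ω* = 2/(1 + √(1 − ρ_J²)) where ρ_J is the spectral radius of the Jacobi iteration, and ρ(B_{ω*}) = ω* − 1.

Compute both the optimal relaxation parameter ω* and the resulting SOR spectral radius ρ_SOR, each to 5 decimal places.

ω* = 1.88402, ρ_SOR = 0.88402

With n=50, ρ(Jacobi) = cos(π/51) = 0.99810.
1 − cos²(π/51) = sin²(π/51) ⇒ √(1−ρ_J²) = sin(π/51) = 0.061561.
So ω* = 2/1.061561 = 1.88402 (Young).
At ω = 1.88402 every |λ(B_ω)| = ω−1, so ρ_SOR = 0.88402.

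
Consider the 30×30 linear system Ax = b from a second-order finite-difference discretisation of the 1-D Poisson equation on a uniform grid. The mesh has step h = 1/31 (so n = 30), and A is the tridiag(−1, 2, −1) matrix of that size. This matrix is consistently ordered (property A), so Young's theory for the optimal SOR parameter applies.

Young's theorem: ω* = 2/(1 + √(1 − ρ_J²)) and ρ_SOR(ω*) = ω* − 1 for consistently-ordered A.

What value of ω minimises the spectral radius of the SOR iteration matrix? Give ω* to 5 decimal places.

ω* = 1.81625

n=30: λ(B_J) = 1 − λ(A)/2 = cos(kπ/31); k=1 gives ρ_J = 0.99487.
√(1 − cos²(π/31)) = sin(π/31) ≈ 0.101168.
ω* = 2/(1+0.101168) = 1.81625
Hence ρ(B_{ω*}) = 1.81625 − 1 = 0.81625.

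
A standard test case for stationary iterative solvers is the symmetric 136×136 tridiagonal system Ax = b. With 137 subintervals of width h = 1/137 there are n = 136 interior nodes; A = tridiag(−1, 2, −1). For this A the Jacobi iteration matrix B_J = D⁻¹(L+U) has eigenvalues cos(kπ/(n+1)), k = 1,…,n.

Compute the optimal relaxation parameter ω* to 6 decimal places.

ω* = 1.955169

ρ_J = max_k |cos(kπ/137)| = cos(π/137) = 0.999737
√(1 − cos²(π/137)) = sin(π/137) ≈ 0.0229293.
ω* = 2 / (1 + 0.0229293) = 2 / 1.0229293 ≈ 1.955169.
and ρ(B_{ω*}) = 1.955169 − 1 = 0.955169.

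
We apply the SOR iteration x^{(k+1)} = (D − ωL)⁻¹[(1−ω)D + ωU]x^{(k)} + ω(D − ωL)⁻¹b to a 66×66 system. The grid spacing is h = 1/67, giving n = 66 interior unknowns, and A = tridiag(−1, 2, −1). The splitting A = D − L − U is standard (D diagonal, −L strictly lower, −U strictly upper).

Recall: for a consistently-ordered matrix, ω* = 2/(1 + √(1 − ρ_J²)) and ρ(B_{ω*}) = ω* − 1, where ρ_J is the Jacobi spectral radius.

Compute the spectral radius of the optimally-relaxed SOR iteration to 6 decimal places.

ρ_SOR = 0.910453

n=66: λ(B_J) = 1 − λ(A)/2 = cos(kπ/67); k=1 gives ρ_J = 0.998901.
root = sin(π/67) = 0.0468723  (since 1−cos² = sin²).
So ω* = 2/1.0468723 = 1.910453 (Young).
[ρ_SOR] ω* − 1 = 0.910453.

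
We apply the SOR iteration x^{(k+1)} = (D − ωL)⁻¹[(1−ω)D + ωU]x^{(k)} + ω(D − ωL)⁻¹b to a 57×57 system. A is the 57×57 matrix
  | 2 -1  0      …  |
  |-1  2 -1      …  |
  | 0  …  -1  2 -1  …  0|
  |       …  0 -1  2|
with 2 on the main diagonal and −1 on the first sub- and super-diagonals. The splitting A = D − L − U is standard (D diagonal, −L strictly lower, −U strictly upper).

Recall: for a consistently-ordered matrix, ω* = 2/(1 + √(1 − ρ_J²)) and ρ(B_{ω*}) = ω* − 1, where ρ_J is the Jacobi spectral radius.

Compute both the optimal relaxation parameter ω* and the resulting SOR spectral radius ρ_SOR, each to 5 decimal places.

ρ_J = max_k |cos(kπ/58)| = cos(π/58) = 0.99853
√(1 − cos²(π/58)) = sin(π/58) ≈ 0.054139.
Young: ω* = 2/(1+√(1−ρ_J²)) = 2/(1+0.054139) = 2/1.054139 = 1.89728.
ρ(B_{ω*}) = ω*−1 = 0.89728

ω* = 1.89728, ρ_SOR = 0.89728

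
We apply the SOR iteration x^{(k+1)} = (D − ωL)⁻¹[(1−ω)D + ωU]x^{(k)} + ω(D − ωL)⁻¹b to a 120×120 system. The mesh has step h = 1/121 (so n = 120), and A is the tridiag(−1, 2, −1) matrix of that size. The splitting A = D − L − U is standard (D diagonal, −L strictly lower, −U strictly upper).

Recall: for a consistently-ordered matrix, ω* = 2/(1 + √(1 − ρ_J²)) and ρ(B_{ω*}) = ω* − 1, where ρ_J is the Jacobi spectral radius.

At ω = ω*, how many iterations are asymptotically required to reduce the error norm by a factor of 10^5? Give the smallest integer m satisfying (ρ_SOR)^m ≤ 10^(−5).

m = 222

ρ_J = max_k |cos(kπ/121)| = cos(π/121) = 0.9996630
√(1−ρ_J²) simplifies to sin(π/121) = 0.0259607.
Young: ω* = 2/(1+√(1−ρ_J²)) = 2/(1+0.0259607) = 2/1.0259607 = 1.9493924.
[ρ_SOR] ω* − 1 = 0.9493924.
Need (0.9493924)^m ≤ 10^(−5): m ≥ 5·ln10/|ln 0.9493924| = 11.5129/0.0519331 = 221.687 ⇒ m = 222.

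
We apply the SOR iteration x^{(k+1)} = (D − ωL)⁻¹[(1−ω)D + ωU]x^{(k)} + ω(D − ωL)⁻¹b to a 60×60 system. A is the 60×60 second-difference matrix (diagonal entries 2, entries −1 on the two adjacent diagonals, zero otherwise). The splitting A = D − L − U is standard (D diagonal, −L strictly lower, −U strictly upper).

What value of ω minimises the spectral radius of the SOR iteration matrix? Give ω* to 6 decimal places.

[ρ_J] n=60: ρ(B_J) = cos(π/(n+1)) = cos(π/61) = 0.998674.
√(1−ρ_J²) = |sin(π/61)| = 0.0514788
So ω* = 2/1.0514788 = 1.902083 (Young).
At ω = 1.902083 every |λ(B_ω)| = ω−1, so ρ_SOR = 0.902083.

ω* = 1.902083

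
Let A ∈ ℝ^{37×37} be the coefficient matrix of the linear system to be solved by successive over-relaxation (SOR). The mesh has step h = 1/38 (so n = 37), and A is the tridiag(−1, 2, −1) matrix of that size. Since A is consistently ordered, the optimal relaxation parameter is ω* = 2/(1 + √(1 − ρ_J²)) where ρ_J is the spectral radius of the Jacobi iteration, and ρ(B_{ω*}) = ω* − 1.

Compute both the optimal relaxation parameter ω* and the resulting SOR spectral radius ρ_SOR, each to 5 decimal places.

ω* = 1.84744, ρ_SOR = 0.84744

spectrum of D⁻¹(L+U) = {cos(kπ/38) : 1≤k≤37}; ρ_J = cos(π/38) = 0.99658.
1 − cos²(π/38) = sin²(π/38) ⇒ √(1−ρ_J²) = sin(π/38) = 0.082579.
ω* = 2/(1 + 0.082579) = 2/1.082579 = 1.84744.
Hence ρ(B_{ω*}) = 1.84744 − 1 = 0.84744.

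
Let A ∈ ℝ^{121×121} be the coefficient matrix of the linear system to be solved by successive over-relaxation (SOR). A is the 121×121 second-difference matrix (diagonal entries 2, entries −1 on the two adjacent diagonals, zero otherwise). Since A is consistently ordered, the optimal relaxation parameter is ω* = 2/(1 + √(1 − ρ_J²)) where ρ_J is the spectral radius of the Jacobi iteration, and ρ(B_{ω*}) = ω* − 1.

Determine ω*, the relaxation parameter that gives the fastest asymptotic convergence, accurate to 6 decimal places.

ω* = 1.949797

With n=121, ρ(Jacobi) = cos(π/122) = 0.999668.
1 − cos²(π/122) = sin²(π/122) ⇒ √(1−ρ_J²) = sin(π/122) = 0.0257479.
Young: ω* = 2/(1+√(1−ρ_J²)) = 2/(1+0.0257479) = 2/1.0257479 = 1.949797.
and ρ(B_{ω*}) = 1.949797 − 1 = 0.949797.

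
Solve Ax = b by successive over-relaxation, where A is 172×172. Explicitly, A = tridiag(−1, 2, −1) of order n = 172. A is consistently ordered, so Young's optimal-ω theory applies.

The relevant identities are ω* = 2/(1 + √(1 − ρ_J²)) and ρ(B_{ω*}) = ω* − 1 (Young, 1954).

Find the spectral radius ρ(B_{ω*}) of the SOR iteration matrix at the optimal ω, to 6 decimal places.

ρ_SOR = 0.964331

n=172: λ(B_J) = 1 − λ(A)/2 = cos(kπ/173); k=1 gives ρ_J = 0.999835.
√(1 − cos²(π/173)) = sin(π/173) ≈ 0.0181585.
ω* = 2/(1+0.0181585) = 1.964331
and ρ(B_{ω*}) = 1.964331 − 1 = 0.964331.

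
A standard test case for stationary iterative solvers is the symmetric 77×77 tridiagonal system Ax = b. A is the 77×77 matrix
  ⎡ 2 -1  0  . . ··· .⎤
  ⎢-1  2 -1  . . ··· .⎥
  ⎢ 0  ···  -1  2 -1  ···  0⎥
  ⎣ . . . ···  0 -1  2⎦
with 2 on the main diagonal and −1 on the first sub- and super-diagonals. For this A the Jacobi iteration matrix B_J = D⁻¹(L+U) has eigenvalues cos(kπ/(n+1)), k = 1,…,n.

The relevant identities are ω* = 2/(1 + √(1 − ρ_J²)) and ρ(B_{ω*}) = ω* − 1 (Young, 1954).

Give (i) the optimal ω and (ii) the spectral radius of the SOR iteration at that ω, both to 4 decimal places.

n=77: λ(B_J) = 1 − λ(A)/2 = cos(kπ/78); k=1 gives ρ_J = 0.9992.
1 − cos²(π/78) = sin²(π/78) ⇒ √(1−ρ_J²) = sin(π/78) = 0.04027.
[ω*] 2 ÷ (1 + 0.04027) = 2 ÷ 1.04027 = 1.9226.
and ρ(B_{ω*}) = 1.9226 − 1 = 0.9226.

ω* = 1.9226, ρ_SOR = 0.9226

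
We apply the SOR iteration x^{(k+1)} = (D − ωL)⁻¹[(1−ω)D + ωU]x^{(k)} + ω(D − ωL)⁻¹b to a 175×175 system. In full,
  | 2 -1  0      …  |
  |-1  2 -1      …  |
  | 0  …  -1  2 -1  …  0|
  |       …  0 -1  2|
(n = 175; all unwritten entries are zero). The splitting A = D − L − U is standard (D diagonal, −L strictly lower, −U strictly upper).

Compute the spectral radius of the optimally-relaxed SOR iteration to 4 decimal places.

ρ_SOR = 0.9649

[ρ_J] n=175: ρ(B_J) = cos(π/(n+1)) = cos(π/176) = 0.9998.
√(1−ρ_J²) simplifies to sin(π/176) = 0.01785.
Young: ω* = 2/(1+√(1−ρ_J²)) = 2/(1+0.01785) = 2/1.01785 = 1.9649.
ρ_SOR = ω* − 1 = 1.9649 − 1 = 0.9649.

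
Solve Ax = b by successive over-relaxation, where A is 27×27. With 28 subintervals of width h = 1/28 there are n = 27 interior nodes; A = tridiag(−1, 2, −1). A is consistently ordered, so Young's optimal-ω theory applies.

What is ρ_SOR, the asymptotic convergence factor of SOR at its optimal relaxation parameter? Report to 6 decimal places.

½·tridiag(1,0,1) at n=27: λ_k = cos(kπ/28); max |λ| at k=1 ⇒ ρ_J = cos(π/28) ≈ 0.993712.
1 − cos²(π/28) = sin²(π/28) ⇒ √(1−ρ_J²) = sin(π/28) = 0.1119645.
[ω*] 2 ÷ (1 + 0.1119645) = 2 ÷ 1.1119645 = 1.798619.
At ω = 1.798619 every |λ(B_ω)| = ω−1, so ρ_SOR = 0.798619.

ρ_SOR = 0.798619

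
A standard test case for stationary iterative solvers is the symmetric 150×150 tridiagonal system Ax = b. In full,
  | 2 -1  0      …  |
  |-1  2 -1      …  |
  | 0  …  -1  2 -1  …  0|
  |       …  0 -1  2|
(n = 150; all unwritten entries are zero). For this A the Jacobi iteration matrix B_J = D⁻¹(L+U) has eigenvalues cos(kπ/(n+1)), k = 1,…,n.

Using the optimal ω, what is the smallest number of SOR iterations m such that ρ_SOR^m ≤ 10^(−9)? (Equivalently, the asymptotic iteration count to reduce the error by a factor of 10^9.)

m = 498

½·tridiag(1,0,1) at n=150: λ_k = cos(kπ/151); max |λ| at k=1 ⇒ ρ_J = cos(π/151) ≈ 0.9997836.
root = sin(π/151) = 0.0208037  (since 1−cos² = sin²).
So ω* = 2/1.0208037 = 1.9592405 (Young).
and ρ(B_{ω*}) = 1.9592405 − 1 = 0.9592405.
For 9 digits: m = 9·ln10 / (−ln 0.9592405) = 20.7233/0.0416135 = 497.995; round up → m = 498.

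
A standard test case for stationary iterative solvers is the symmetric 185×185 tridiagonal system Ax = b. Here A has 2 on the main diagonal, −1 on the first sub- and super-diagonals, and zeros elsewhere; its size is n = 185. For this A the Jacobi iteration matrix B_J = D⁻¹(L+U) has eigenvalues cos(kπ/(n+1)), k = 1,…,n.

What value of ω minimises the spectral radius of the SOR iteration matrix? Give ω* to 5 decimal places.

ω* = 1.96678

ρ_J = max_k |cos(kπ/186)| = cos(π/186) = 0.99986
1 − cos²(π/186) = sin²(π/186) ⇒ √(1−ρ_J²) = sin(π/186) = 0.016889.
ω* = 2/(1+0.016889) = 1.96678
ρ_SOR = ω* − 1 ≈ 0.96678.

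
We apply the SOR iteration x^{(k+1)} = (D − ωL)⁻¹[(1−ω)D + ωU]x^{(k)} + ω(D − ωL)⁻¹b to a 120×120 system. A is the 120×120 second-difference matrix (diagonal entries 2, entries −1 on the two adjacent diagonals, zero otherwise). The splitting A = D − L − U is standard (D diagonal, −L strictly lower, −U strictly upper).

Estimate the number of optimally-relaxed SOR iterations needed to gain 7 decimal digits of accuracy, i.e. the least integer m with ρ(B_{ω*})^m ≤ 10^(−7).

With n=120, ρ(Jacobi) = cos(π/121) = 0.9996630.
root = sin(π/121) = 0.0259607  (since 1−cos² = sin²).
[ω*] 2 ÷ (1 + 0.0259607) = 2 ÷ 1.0259607 = 1.9493924.
[ρ_SOR] ω* − 1 = 0.9493924.
For 7 digits: m = 7·ln10 / (−ln 0.9493924) = 16.1181/0.0519331 = 310.363; round up → m = 311.

m = 311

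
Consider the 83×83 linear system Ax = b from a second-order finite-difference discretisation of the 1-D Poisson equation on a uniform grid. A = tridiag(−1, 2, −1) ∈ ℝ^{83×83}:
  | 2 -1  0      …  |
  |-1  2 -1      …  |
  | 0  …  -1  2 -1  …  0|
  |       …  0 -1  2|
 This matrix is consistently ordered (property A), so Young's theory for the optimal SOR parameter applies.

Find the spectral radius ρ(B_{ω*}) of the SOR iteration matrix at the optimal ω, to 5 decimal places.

[ρ_J] n=83: ρ(B_J) = cos(π/(n+1)) = cos(π/84) = 0.99930.
√(1 − cos²(π/84)) = sin(π/84) ≈ 0.037391.
[ω*] 2 ÷ (1 + 0.037391) = 2 ÷ 1.037391 = 1.92791.
At ω = 1.92791 every |λ(B_ω)| = ω−1, so ρ_SOR = 0.92791.

ρ_SOR = 0.92791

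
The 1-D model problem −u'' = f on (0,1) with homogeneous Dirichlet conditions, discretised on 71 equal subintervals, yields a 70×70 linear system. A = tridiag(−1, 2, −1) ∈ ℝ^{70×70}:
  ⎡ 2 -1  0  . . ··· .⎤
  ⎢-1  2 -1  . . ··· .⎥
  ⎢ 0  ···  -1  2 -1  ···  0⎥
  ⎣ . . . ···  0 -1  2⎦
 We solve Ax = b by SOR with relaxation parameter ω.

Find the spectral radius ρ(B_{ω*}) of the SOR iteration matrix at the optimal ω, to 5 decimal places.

ρ_J = max_k |cos(kπ/71)| = cos(π/71) = 0.99902
√(1 − cos²(π/71)) = sin(π/71) ≈ 0.044233.
ω* = 2/(1+0.044233) = 1.91528
Hence ρ(B_{ω*}) = 1.91528 − 1 = 0.91528.

ρ_SOR = 0.91528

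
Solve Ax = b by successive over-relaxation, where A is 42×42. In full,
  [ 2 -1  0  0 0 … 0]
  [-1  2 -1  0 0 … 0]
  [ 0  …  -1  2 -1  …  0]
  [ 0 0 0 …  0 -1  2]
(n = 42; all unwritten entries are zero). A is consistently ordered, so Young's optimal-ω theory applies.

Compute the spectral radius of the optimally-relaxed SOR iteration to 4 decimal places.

ρ_SOR = 0.8639

n=42: λ(B_J) = 1 − λ(A)/2 = cos(kπ/43); k=1 gives ρ_J = 0.9973.
root = sin(π/43) = 0.07300  (since 1−cos² = sin²).
ω* = 2/(1 + 0.07300) = 2/1.07300 = 1.8639.
ρ(B_{ω*}) = ω*−1 = 0.8639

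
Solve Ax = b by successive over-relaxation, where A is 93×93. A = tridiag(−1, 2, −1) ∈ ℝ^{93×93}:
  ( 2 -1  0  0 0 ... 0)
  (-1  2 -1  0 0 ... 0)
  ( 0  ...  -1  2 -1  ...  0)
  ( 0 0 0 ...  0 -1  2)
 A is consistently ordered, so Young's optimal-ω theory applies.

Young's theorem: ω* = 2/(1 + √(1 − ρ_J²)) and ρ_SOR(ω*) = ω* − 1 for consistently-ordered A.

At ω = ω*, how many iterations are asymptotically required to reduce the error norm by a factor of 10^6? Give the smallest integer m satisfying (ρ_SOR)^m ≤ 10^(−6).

½·tridiag(1,0,1) at n=93: λ_k = cos(kπ/94); max |λ| at k=1 ⇒ ρ_J = cos(π/94) ≈ 0.9994416.
1 − cos²(π/94) = sin²(π/94) ⇒ √(1−ρ_J²) = sin(π/94) = 0.0334150.
Young: ω* = 2/(1+√(1−ρ_J²)) = 2/(1+0.0334150) = 2/1.0334150 = 1.9353309.
ρ_SOR = ω* − 1 = 1.9353309 − 1 = 0.9353309.
For 6 digits: m = 6·ln10 / (−ln 0.9353309) = 13.8155/0.0668549 = 206.649; round up → m = 207.

m = 207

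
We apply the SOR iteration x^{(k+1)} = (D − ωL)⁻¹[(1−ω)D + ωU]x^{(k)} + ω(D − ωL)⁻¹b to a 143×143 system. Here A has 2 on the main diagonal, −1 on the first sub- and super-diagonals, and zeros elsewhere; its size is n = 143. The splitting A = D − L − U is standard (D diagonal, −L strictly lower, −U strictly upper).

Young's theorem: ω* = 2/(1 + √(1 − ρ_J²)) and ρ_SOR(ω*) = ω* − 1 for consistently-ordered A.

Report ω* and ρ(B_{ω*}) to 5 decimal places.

[ρ_J] n=143: ρ(B_J) = cos(π/(n+1)) = cos(π/144) = 0.99976.
√(1 − cos²(π/144)) = sin(π/144) ≈ 0.021815.
[ω*] 2 ÷ (1 + 0.021815) = 2 ÷ 1.021815 = 1.95730.
At ω = 1.95730 every |λ(B_ω)| = ω−1, so ρ_SOR = 0.95730.

ω* = 1.95730, ρ_SOR = 0.95730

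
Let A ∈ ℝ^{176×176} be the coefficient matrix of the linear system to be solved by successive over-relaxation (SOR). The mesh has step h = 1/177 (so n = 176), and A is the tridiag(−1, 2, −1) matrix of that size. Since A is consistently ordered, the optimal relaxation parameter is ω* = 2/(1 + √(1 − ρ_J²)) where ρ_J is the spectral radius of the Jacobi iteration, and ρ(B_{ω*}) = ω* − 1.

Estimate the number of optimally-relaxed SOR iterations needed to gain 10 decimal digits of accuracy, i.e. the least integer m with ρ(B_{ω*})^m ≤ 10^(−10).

B_J for the 176×176 system has eigenvalues cos(kπ/177); ρ_J = cos(π/177) = 0.9998425.
√(1 − cos²(π/177)) = sin(π/177) ≈ 0.0177482.
Young: ω* = 2/(1+√(1−ρ_J²)) = 2/(1+0.0177482) = 2/1.0177482 = 1.9651226.
ρ_SOR = ω* − 1 ≈ 0.9651226.
10·ln10 = 23.0259; −ln(0.9651226) = 0.0355001; m = ⌈23.0259/0.0355001⌉ = ⌈648.615⌉ = 649.

m = 649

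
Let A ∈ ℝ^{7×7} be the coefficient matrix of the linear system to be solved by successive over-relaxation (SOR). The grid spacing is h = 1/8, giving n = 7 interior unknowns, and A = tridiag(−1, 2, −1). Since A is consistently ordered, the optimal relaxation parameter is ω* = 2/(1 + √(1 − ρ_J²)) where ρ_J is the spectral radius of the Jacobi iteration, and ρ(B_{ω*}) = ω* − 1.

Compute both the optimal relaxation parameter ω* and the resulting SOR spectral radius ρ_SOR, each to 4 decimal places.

With n=7, ρ(Jacobi) = cos(π/8) = 0.9239.
root = sin(π/8) = 0.38268  (since 1−cos² = sin²).
ω* = 2/(1+0.38268) = 1.4465
ρ_SOR = ω* − 1 = 1.4465 − 1 = 0.4465.

ω* = 1.4465, ρ_SOR = 0.4465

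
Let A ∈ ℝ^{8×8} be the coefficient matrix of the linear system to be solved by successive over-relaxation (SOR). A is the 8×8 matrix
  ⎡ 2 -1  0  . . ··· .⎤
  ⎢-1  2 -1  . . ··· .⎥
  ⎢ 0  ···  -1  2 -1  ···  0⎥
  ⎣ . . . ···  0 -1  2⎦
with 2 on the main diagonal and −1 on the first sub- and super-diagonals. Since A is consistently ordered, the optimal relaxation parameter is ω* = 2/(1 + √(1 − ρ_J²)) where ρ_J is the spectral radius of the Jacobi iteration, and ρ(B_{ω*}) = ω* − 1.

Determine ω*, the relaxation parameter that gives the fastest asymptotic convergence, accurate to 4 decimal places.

½·tridiag(1,0,1) at n=8: λ_k = cos(kπ/9); max |λ| at k=1 ⇒ ρ_J = cos(π/9) ≈ 0.9397.
1 − cos²(π/9) = sin²(π/9) ⇒ √(1−ρ_J²) = sin(π/9) = 0.34202.
ω* = 2/(1+0.34202) = 1.4903
ρ_SOR = ω* − 1 ≈ 0.4903.

ω* = 1.4903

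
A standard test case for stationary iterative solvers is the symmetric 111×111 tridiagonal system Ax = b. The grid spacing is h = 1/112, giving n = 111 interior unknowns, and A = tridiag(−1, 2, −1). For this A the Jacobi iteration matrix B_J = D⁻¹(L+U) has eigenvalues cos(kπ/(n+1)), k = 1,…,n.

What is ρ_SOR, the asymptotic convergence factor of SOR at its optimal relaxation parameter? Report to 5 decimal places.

ρ_SOR = 0.94544

ρ_J = max_k |cos(kπ/112)| = cos(π/112) = 0.99961
√(1 − cos²(π/112)) = sin(π/112) ≈ 0.028046.
Then 2/(1+√(1−ρ_J²)) = 2/(1+0.028046); ω* = 2/1.028046 = 1.94544.
[ρ_SOR] ω* − 1 = 0.94544.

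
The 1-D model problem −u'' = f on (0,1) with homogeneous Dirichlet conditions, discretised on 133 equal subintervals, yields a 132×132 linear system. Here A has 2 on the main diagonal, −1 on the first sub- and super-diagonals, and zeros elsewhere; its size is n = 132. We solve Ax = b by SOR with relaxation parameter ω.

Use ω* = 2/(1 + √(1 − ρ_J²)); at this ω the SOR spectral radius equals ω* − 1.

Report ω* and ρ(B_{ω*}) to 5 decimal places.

B_J for the 132×132 system has eigenvalues cos(kπ/133); ρ_J = cos(π/133) = 0.99972.
√(1−ρ_J²) simplifies to sin(π/133) = 0.023619.
ω* = 2/(1 + 0.023619) = 2/1.023619 = 1.95385.
ρ_SOR = ω* − 1 ≈ 0.95385.

ω* = 1.95385, ρ_SOR = 0.95385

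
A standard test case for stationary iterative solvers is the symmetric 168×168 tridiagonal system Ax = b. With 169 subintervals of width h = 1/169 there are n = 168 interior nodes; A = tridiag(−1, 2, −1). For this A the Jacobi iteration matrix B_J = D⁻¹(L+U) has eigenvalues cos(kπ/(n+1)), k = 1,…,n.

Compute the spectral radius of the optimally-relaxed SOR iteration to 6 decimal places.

B_J for the 168×168 system has eigenvalues cos(kπ/169); ρ_J = cos(π/169) = 0.999827.
√(1−ρ_J²) simplifies to sin(π/169) = 0.0185882.
[ω*] 2 ÷ (1 + 0.0185882) = 2 ÷ 1.0185882 = 1.963502.
Hence ρ(B_{ω*}) = 1.963502 − 1 = 0.963502.

ρ_SOR = 0.963502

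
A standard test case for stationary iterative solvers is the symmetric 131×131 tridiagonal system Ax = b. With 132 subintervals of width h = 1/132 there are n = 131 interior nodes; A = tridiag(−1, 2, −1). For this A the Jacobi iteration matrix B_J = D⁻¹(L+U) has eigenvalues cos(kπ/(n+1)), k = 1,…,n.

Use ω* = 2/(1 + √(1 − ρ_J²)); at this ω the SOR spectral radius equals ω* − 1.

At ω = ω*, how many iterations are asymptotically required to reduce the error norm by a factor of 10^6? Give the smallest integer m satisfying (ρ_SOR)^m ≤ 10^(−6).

m = 291

½·tridiag(1,0,1) at n=131: λ_k = cos(kπ/132); max |λ| at k=1 ⇒ ρ_J = cos(π/132) ≈ 0.9997168.
√(1−ρ_J²) = |sin(π/132)| = 0.0237977
ω* = 2/(1+0.0237977) = 1.9535109
and ρ(B_{ω*}) = 1.9535109 − 1 = 0.9535109.
6·ln10 = 13.8155; −ln(0.9535109) = 0.0476044; m = ⌈13.8155/0.0476044⌉ = ⌈290.215⌉ = 291.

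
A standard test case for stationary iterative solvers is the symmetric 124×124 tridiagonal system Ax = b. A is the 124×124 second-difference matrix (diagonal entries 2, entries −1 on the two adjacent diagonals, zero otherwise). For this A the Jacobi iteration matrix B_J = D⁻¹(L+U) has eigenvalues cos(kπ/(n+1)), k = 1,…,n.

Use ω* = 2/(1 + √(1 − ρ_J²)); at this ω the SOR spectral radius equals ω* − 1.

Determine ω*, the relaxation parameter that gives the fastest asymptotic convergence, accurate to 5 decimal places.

ω* = 1.95097

B_J for the 124×124 system has eigenvalues cos(kπ/125); ρ_J = cos(π/125) = 0.99968.
√(1 − cos²(π/125)) = sin(π/125) ≈ 0.025130.
So ω* = 2/1.025130 = 1.95097 (Young).
ρ_SOR = ω* − 1 ≈ 0.95097.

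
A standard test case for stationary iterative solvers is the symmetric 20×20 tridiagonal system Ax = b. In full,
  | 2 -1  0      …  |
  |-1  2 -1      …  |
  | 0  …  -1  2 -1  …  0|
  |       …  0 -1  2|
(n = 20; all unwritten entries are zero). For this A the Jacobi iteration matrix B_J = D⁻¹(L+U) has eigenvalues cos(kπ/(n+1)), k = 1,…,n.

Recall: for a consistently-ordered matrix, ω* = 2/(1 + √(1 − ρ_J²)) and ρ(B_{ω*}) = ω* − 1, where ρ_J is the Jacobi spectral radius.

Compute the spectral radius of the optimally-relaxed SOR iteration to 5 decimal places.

ρ_SOR = 0.74058

n=20: λ(B_J) = 1 − λ(A)/2 = cos(kπ/21); k=1 gives ρ_J = 0.98883.
root = sin(π/21) = 0.149042  (since 1−cos² = sin²).
Young: ω* = 2/(1+√(1−ρ_J²)) = 2/(1+0.149042) = 2/1.149042 = 1.74058.
ρ_SOR = ω* − 1 = 1.74058 − 1 = 0.74058.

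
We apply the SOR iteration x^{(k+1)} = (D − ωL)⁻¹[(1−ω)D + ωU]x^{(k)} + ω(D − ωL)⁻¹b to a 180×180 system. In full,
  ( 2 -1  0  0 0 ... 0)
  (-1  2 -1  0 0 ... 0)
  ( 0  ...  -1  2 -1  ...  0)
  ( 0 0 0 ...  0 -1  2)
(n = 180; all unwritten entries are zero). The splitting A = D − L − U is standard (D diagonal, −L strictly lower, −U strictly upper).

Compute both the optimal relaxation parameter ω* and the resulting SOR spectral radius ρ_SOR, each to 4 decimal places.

ω* = 1.9659, ρ_SOR = 0.9659

ρ_J = max_k |cos(kπ/181)| = cos(π/181) = 0.9998
root = sin(π/181) = 0.01736  (since 1−cos² = sin²).
ω* = 2/(1+0.01736) = 1.9659
and ρ(B_{ω*}) = 1.9659 − 1 = 0.9659.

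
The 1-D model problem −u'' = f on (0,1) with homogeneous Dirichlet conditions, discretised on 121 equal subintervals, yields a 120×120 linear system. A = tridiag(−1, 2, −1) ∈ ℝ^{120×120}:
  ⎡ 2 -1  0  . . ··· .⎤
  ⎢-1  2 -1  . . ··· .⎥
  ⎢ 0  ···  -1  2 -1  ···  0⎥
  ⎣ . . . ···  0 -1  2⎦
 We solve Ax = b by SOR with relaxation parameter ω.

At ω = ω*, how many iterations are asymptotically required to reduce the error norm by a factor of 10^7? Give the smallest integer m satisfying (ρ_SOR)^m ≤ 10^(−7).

n=120: λ(B_J) = 1 − λ(A)/2 = cos(kπ/121); k=1 gives ρ_J = 0.9996630.
√(1−ρ_J²) simplifies to sin(π/121) = 0.0259607.
Then 2/(1+√(1−ρ_J²)) = 2/(1+0.0259607); ω* = 2/1.0259607 = 1.9493924.
ρ(B_{ω*}) = ω*−1 = 0.9493924
For 7 digits: m = 7·ln10 / (−ln 0.9493924) = 16.1181/0.0519331 = 310.363; round up → m = 311.

m = 311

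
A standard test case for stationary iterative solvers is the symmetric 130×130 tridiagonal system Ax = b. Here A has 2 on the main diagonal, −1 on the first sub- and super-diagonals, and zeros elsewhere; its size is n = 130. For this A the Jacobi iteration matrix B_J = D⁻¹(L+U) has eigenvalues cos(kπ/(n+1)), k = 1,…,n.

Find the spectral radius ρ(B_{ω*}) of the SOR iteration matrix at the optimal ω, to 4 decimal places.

½·tridiag(1,0,1) at n=130: λ_k = cos(kπ/131); max |λ| at k=1 ⇒ ρ_J = cos(π/131) ≈ 0.9997.
root = sin(π/131) = 0.02398  (since 1−cos² = sin²).
So ω* = 2/1.02398 = 1.9532 (Young).
and ρ(B_{ω*}) = 1.9532 − 1 = 0.9532.

ρ_SOR = 0.9532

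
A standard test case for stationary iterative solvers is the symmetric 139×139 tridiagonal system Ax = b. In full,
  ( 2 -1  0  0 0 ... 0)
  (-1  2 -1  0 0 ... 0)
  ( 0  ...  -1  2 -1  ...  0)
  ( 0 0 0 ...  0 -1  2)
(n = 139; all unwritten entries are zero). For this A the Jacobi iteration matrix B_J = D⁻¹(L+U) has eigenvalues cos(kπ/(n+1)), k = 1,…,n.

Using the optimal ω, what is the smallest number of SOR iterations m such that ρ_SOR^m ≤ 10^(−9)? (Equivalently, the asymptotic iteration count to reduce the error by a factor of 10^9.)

m = 462

With n=139, ρ(Jacobi) = cos(π/140) = 0.9997482.
√(1−ρ_J²) = |sin(π/140)| = 0.0224381
ω* = 2/(1 + 0.0224381) = 2/1.0224381 = 1.9561086.
ρ_SOR = ω* − 1 = 1.9561086 − 1 = 0.9561086.
m ≥ 9·ln10 / (−ln 0.9561086) = 461.710; smallest integer m = 462.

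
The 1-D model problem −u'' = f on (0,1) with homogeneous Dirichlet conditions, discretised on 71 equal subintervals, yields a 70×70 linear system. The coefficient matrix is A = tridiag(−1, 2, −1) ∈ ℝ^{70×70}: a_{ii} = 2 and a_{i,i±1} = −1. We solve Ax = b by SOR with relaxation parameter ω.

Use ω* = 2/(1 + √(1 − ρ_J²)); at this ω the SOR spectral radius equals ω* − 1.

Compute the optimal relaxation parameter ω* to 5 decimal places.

ω* = 1.91528

[ρ_J] n=70: ρ(B_J) = cos(π/(n+1)) = cos(π/71) = 0.99902.
1 − cos²(π/71) = sin²(π/71) ⇒ √(1−ρ_J²) = sin(π/71) = 0.044233.
So ω* = 2/1.044233 = 1.91528 (Young).
Hence ρ(B_{ω*}) = 1.91528 − 1 = 0.91528.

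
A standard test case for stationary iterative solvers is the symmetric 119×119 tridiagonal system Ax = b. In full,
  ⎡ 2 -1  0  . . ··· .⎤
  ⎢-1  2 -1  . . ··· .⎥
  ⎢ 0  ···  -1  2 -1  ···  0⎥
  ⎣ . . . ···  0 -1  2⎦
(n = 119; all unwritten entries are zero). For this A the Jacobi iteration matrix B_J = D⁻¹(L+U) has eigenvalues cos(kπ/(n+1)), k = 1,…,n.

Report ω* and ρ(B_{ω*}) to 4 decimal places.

ρ_J = max_k |cos(kπ/120)| = cos(π/120) = 0.9997
√(1 − cos²(π/120)) = sin(π/120) ≈ 0.02618.
[ω*] 2 ÷ (1 + 0.02618) = 2 ÷ 1.02618 = 1.9490.
ρ(B_{ω*}) = ω*−1 = 0.9490

ω* = 1.9490, ρ_SOR = 0.9490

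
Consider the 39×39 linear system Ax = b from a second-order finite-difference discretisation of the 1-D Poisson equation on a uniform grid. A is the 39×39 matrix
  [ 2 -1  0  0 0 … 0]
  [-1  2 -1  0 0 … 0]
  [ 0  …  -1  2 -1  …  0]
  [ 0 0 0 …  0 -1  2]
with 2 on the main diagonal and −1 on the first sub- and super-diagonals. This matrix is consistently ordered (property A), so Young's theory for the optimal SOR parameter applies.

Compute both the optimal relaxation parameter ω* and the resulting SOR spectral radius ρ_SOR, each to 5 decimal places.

½·tridiag(1,0,1) at n=39: λ_k = cos(kπ/40); max |λ| at k=1 ⇒ ρ_J = cos(π/40) ≈ 0.99692.
√(1 − cos²(π/40)) = sin(π/40) ≈ 0.078459.
Young: ω* = 2/(1+√(1−ρ_J²)) = 2/(1+0.078459) = 2/1.078459 = 1.85450.
At ω = 1.85450 every |λ(B_ω)| = ω−1, so ρ_SOR = 0.85450.

ω* = 1.85450, ρ_SOR = 0.85450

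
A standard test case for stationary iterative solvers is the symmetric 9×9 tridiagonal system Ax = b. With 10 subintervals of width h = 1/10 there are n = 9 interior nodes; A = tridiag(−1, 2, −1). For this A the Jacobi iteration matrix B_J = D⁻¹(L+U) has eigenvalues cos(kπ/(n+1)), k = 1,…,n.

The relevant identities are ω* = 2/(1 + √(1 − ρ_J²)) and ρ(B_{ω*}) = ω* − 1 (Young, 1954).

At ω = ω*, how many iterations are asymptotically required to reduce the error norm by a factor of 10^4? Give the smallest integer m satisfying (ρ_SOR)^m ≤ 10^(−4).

m = 15

With n=9, ρ(Jacobi) = cos(π/10) = 0.9510565.
√(1−ρ_J²) simplifies to sin(π/10) = 0.3090170.
ω* = 2/(1+0.3090170) = 1.5278640
ρ_SOR = ω* − 1 = 1.5278640 − 1 = 0.5278640.
4·ln10 = 9.21034; −ln(0.5278640) = 0.638917; m = ⌈9.21034/0.638917⌉ = ⌈14.416⌉ = 15.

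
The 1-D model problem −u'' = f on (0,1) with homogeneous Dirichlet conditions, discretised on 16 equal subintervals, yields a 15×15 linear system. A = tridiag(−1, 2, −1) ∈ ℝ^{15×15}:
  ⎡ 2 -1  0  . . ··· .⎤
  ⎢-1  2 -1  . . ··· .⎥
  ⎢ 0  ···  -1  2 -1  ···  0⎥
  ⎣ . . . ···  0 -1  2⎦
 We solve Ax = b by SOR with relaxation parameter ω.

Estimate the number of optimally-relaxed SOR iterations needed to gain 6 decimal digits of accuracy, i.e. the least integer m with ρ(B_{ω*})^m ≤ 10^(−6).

spectrum of D⁻¹(L+U) = {cos(kπ/16) : 1≤k≤15}; ρ_J = cos(π/16) = 0.9807853.
1 − cos²(π/16) = sin²(π/16) ⇒ √(1−ρ_J²) = sin(π/16) = 0.1950903.
So ω* = 2/1.1950903 = 1.6735137 (Young).
ρ(B_{ω*}) = ω*−1 = 0.6735137
ρ_SOR^m ≤ 10^(−6) ⇔ m ≥ 6·ln10/(−ln 0.6735137) = 13.8155/0.395247 = 34.954; m = ⌈34.954⌉ = 35.

m = 35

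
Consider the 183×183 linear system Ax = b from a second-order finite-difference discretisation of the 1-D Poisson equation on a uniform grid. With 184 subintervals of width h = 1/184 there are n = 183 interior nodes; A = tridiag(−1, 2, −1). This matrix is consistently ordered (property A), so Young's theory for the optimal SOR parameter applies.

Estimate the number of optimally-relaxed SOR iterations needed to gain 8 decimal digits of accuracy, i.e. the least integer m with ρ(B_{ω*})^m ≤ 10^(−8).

m = 540

[ρ_J] n=183: ρ(B_J) = cos(π/(n+1)) = cos(π/184) = 0.9998542.
√(1 − cos²(π/184)) = sin(π/184) ≈ 0.0170730.
So ω* = 2/1.0170730 = 1.9664272 (Young).
ρ(B_{ω*}) = ω*−1 = 0.9664272
m ≥ 8·ln10 / (−ln 0.9664272) = 539.417; smallest integer m = 540.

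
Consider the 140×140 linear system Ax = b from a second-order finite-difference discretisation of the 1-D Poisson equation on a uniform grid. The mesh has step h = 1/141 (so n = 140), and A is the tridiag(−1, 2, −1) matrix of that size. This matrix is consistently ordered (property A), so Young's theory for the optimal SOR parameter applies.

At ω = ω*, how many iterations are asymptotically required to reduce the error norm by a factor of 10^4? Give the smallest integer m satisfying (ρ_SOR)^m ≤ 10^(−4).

½·tridiag(1,0,1) at n=140: λ_k = cos(kπ/141); max |λ| at k=1 ⇒ ρ_J = cos(π/141) ≈ 0.9997518.
√(1 − cos²(π/141)) = sin(π/141) ≈ 0.0222790.
[ω*] 2 ÷ (1 + 0.0222790) = 2 ÷ 1.0222790 = 1.9564131.
[ρ_SOR] ω* − 1 = 0.9564131.
Need (0.9564131)^m ≤ 10^(−4): m ≥ 4·ln10/|ln 0.9564131| = 9.21034/0.0445653 = 206.671 ⇒ m = 207.

m = 207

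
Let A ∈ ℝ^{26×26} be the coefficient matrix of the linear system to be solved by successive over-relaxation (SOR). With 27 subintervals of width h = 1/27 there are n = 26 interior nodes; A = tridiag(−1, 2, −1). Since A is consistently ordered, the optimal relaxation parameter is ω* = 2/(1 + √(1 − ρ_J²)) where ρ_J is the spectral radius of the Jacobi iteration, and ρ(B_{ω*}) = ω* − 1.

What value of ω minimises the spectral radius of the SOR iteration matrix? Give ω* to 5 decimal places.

n=26: λ(B_J) = 1 − λ(A)/2 = cos(kπ/27); k=1 gives ρ_J = 0.99324.
1 − cos²(π/27) = sin²(π/27) ⇒ √(1−ρ_J²) = sin(π/27) = 0.116093.
Young: ω* = 2/(1+√(1−ρ_J²)) = 2/(1+0.116093) = 2/1.116093 = 1.79197.
[ρ_SOR] ω* − 1 = 0.79197.

ω* = 1.79197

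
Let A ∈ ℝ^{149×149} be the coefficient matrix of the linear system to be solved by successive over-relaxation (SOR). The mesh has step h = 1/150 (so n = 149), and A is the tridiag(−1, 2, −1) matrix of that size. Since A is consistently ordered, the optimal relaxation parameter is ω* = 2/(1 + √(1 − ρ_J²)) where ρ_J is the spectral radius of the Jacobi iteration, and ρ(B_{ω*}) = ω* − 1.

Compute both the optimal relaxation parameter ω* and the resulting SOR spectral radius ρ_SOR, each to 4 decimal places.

ρ_J = max_k |cos(kπ/150)| = cos(π/150) = 0.9998
1 − cos²(π/150) = sin²(π/150) ⇒ √(1−ρ_J²) = sin(π/150) = 0.02094.
So ω* = 2/1.02094 = 1.9590 (Young).
ρ(B_{ω*}) = ω*−1 = 0.9590

ω* = 1.9590, ρ_SOR = 0.9590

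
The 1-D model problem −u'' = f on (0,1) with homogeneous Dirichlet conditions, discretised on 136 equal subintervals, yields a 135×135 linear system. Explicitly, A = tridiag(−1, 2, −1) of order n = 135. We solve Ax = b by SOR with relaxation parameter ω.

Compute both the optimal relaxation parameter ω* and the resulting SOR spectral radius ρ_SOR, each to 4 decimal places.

ρ_J = max_k |cos(kπ/136)| = cos(π/136) = 0.9997
root = sin(π/136) = 0.02310  (since 1−cos² = sin²).
ω* = 2/(1+0.02310) = 1.9548
At ω = 1.9548 every |λ(B_ω)| = ω−1, so ρ_SOR = 0.9548.

ω* = 1.9548, ρ_SOR = 0.9548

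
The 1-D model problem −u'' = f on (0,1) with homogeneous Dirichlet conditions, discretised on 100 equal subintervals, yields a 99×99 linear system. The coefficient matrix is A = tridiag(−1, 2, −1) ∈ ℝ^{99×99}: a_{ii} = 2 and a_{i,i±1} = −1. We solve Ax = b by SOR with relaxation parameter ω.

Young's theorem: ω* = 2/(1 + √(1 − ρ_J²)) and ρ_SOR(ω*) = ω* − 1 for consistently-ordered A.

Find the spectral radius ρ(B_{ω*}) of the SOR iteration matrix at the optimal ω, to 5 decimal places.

ρ_SOR = 0.93909

n=99: λ(B_J) = 1 − λ(A)/2 = cos(kπ/100); k=1 gives ρ_J = 0.99951.
√(1−ρ_J²) simplifies to sin(π/100) = 0.031411.
Young: ω* = 2/(1+√(1−ρ_J²)) = 2/(1+0.031411) = 2/1.031411 = 1.93909.
At ω = 1.93909 every |λ(B_ω)| = ω−1, so ρ_SOR = 0.93909.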